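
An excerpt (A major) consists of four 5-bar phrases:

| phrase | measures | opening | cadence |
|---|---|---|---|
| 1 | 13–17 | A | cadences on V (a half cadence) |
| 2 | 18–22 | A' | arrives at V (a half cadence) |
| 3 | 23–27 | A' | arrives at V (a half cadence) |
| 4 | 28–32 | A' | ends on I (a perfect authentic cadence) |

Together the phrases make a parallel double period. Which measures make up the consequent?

In a double period the first pair of phrases (ending half cadence) is the large antecedent and the second pair (ending perfect authentic cadence) is the large consequent; the consequent is measures 23–32.

measures 23–32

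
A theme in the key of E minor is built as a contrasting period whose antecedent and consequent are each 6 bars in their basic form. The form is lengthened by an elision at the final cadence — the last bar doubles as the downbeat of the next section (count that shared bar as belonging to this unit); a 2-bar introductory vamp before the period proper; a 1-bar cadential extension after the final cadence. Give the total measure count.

Basic contrasting period: 6 + 6 = 12 bars.
12 (basic form) + 2 (introduction) + 1 (cadential extension) = 15.
The elision shares a bar with the next section but does not change this unit's count.

15 measures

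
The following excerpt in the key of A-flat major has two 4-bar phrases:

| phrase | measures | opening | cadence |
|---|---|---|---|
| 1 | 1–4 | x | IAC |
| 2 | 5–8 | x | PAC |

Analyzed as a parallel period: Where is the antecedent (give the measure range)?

The antecedent is the phrase ending with the weaker cadence (imperfect authentic cadence, phrase 1) and the consequent the one ending more conclusively (perfect authentic cadence, phrase 2); the antecedent is mm. 1–4.

measures 1–4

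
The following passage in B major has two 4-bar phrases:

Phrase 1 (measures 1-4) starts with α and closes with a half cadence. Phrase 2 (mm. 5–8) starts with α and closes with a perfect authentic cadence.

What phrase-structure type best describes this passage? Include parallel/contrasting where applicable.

parallel period

Phrase 1 ends with a half cadence (weaker) and phrase 2 with a perfect authentic cadence (stronger): antecedent + consequent = a period.
The two phrases open with the same material (α / α), so the period is parallel.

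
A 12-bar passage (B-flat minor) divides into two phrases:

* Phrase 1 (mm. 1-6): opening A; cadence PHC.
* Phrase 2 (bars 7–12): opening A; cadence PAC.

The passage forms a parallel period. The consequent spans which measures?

The antecedent is the phrase ending with the weaker cadence (Phrygian half cadence, phrase 1) and the consequent the one ending more conclusively (perfect authentic cadence, phrase 2); the consequent is mm. 7–12.

measures 7–12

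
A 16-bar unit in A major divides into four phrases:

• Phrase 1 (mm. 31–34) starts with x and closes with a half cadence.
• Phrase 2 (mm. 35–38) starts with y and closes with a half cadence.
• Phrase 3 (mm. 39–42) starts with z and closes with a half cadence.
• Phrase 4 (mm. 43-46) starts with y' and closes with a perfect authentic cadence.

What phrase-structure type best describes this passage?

Four phrases in two halves: the first half (measures 31–38) ends with a half cadence, the second (measures 39–46) with a perfect authentic cadence — a large antecedent–consequent pair, i.e. a double period.
Phrase 3 begins with different material from phrase 1, making it contrasting.

contrasting double period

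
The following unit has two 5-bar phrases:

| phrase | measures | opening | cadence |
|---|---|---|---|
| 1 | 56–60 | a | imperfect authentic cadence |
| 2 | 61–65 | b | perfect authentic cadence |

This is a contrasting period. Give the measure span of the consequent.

measures 61–65

The phrase ending with the weaker cadence (imperfect authentic cadence) is the antecedent; the one ending more conclusively (perfect authentic cadence) is the consequent. The consequent is measures 61–65.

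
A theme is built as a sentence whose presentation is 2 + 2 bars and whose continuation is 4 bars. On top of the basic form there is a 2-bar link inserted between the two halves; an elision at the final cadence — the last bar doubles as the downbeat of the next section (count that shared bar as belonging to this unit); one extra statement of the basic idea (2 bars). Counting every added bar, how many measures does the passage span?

Basic sentence: 2 + 2 + 4 = 8 bars.
8 (basic form) + 2 (link) + 2 (extra statement) = 12.
The elision shares a bar with the next section but does not change this unit's count.

12 measures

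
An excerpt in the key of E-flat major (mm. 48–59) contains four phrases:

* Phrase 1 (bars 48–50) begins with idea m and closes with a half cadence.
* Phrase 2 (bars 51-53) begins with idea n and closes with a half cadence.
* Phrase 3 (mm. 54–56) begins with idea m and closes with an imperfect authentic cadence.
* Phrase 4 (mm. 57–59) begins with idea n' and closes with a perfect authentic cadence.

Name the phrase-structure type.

Four phrases in two halves: the first half (bars 48-53) ends with a half cadence, the second (mm. 54–59) with a perfect authentic cadence — a large antecedent–consequent pair, i.e. a double period.
Phrase 3 begins with the same material as phrase 1, making it parallel.

parallel double period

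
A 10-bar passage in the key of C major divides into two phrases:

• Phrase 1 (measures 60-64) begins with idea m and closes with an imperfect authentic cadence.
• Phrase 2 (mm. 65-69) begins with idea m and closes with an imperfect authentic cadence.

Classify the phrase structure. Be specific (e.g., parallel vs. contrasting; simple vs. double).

repeated phrase

Both phrases have the same opening (m) and the same cadence (imperfect authentic cadence): the second is a restatement, not a consequent, so this is a repeated phrase rather than a period.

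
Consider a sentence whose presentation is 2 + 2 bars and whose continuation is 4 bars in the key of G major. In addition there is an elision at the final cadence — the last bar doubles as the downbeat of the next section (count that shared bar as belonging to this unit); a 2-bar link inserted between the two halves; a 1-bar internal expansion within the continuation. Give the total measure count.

11 measures

Basic sentence: 2 + 2 + 4 = 8 bars.
8 (basic form) + 2 (link) + 1 (internal expansion) = 11.
The elision shares a bar with the next section but does not change this unit's count.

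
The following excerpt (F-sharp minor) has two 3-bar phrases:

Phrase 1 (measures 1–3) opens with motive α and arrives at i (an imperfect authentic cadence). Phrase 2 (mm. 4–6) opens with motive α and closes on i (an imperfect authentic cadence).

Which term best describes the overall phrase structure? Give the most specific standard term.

Both phrases have the same opening (α) and the same cadence (imperfect authentic cadence): the second is a restatement, not a consequent, so this is a repeated phrase rather than a period.

repeated phrase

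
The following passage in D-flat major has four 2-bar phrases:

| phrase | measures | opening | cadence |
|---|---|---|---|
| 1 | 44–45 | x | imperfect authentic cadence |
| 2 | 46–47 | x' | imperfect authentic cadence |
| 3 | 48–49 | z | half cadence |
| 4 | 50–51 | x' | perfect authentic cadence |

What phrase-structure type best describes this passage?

contrasting double period

Four phrases in two halves: the first half (bars 44–47) ends with an imperfect authentic cadence, the second (mm. 48–51) with a perfect authentic cadence — a large antecedent–consequent pair, i.e. a double period.
Phrase 3 begins with different material from phrase 1, making it contrasting.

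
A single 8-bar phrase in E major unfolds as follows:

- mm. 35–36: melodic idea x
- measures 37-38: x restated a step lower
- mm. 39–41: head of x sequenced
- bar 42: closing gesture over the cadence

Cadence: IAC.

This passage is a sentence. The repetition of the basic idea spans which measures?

The presentation of a sentence is the basic idea (mm. 35–36) plus its repetition (bars 37-38); the repetition of the basic idea is therefore mm. 37-38.

measures 37–38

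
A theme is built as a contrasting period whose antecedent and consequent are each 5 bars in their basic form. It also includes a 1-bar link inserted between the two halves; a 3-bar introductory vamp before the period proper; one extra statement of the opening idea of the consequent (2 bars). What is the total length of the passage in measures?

Basic contrasting period: 5 + 5 = 10 bars.
10 (basic form) + 1 (link) + 3 (introduction) + 2 (extra statement) = 16.

16 measures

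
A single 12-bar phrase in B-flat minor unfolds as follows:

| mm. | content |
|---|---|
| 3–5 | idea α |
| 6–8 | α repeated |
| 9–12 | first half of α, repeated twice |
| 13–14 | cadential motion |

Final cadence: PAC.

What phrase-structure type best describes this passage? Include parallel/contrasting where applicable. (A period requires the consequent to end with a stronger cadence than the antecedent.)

sentence

Basic idea (mm. 3–5) + its repetition (mm. 6-8) form the presentation; fragmentation and cadence (mm. 9–14) form the continuation — the 12-bar whole is a sentence.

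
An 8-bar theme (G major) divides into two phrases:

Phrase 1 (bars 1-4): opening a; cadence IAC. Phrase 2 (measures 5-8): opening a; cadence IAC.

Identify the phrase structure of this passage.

Both phrases have the same opening (a) and the same cadence (imperfect authentic cadence): the second is a restatement, not a consequent, so this is a repeated phrase rather than a period.

repeated phrase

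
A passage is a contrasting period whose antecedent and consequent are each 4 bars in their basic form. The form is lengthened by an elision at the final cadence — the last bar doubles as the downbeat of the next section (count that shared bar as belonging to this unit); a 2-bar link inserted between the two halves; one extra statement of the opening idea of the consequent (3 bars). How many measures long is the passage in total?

13 measures

Basic contrasting period: 4 + 4 = 8 bars.
8 (basic form) + 2 (link) + 3 (extra statement) = 13.
The elision shares a bar with the next section but does not change this unit's count.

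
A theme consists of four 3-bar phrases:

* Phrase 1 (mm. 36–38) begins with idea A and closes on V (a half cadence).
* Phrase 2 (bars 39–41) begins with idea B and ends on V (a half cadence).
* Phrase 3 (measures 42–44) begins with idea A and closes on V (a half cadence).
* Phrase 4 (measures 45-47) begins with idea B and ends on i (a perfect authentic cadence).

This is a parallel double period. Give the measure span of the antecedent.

measures 36–41

In a double period the first pair of phrases (ending half cadence) is the large antecedent and the second pair (ending perfect authentic cadence) is the large consequent; the antecedent is measures 36–41.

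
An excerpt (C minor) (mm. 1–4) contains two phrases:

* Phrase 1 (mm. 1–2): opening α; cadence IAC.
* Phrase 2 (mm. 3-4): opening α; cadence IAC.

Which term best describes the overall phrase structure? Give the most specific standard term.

Both phrases have the same opening (α) and the same cadence (imperfect authentic cadence): the second is a restatement, not a consequent, so this is a repeated phrase rather than a period.

repeated phrase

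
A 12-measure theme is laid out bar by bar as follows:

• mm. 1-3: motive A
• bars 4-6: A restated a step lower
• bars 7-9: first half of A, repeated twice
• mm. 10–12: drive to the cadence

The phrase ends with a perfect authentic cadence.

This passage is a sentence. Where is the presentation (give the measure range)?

The presentation of a sentence is the basic idea (measures 1–3) plus its repetition (mm. 4-6); the presentation is therefore mm. 1–6.

measures 1–6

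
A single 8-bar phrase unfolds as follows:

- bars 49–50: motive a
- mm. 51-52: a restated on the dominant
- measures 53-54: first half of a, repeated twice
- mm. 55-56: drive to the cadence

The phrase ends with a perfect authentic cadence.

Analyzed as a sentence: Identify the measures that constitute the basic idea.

measures 49–50

The presentation of a sentence is the basic idea (measures 49-50) plus its repetition (bars 51–52); the basic idea is therefore mm. 49-50.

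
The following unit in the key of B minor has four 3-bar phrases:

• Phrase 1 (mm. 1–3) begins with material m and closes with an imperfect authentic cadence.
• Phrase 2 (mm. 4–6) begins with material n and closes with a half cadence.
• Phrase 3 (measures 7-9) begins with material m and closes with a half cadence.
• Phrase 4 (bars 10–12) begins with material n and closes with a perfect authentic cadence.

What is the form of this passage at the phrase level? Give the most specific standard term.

Four phrases in two halves: the first half (mm. 1–6) ends with a half cadence, the second (measures 7–12) with a perfect authentic cadence — a large antecedent–consequent pair, i.e. a double period.
Phrase 3 begins with the same material as phrase 1, making it parallel.

parallel double period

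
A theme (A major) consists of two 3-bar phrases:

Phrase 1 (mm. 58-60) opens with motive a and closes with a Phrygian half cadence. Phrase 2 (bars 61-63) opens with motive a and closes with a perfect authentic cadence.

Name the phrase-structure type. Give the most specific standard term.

parallel period

Phrase 1 ends with a Phrygian half cadence (weaker) and phrase 2 with a perfect authentic cadence (stronger): antecedent + consequent = a period.
The two phrases open with the same material (a / a), so the period is parallel.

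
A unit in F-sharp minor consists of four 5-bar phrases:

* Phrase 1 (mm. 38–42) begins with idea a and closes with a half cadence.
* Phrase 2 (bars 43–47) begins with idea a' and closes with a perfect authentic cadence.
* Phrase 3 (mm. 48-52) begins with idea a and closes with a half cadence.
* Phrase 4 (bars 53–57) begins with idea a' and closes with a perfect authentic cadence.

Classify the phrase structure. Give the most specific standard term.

The cadence pattern HC–PAC–HC–PAC is weak–strong twice, and phrases 3–4 restate phrases 1–2: a period heard twice, not a double period (which would end weakly at phrase 2).

repeated period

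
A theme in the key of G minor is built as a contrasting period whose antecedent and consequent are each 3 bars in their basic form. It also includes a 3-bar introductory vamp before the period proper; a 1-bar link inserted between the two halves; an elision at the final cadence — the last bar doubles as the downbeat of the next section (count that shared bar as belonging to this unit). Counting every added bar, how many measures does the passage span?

10 measures

Basic contrasting period: 3 + 3 = 6 bars.
6 (basic form) + 3 (introduction) + 1 (link) = 10.
The elision shares a bar with the next section but does not change this unit's count.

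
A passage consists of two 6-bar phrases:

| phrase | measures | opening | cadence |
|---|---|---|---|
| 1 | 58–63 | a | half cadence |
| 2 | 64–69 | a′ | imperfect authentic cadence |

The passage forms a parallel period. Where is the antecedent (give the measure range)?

measures 58–63

The antecedent is the phrase ending with the weaker cadence (half cadence, phrase 1) and the consequent the one ending more conclusively (imperfect authentic cadence, phrase 2); the antecedent is mm. 58–63.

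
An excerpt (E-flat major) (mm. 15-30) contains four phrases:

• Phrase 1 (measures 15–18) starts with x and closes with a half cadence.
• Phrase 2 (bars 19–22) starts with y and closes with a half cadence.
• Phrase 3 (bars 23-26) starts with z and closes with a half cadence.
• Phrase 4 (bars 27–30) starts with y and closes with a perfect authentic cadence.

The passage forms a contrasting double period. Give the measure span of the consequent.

measures 23–30

In a double period the first pair of phrases (ending half cadence) is the large antecedent and the second pair (ending perfect authentic cadence) is the large consequent; the consequent is measures 23–30.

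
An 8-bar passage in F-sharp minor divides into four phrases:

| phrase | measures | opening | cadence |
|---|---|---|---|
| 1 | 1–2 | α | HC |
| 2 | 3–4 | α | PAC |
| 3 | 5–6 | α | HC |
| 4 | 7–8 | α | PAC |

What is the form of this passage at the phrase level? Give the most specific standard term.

repeated period

The cadence pattern HC–PAC–HC–PAC is weak–strong twice, and phrases 3–4 restate phrases 1–2: a period heard twice, not a double period (which would end weakly at phrase 2).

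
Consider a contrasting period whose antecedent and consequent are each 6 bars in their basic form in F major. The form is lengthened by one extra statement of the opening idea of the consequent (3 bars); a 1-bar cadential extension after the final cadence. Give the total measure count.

Basic contrasting period: 6 + 6 = 12 bars.
12 (basic form) + 3 (extra statement) + 1 (cadential extension) = 16.

16 measures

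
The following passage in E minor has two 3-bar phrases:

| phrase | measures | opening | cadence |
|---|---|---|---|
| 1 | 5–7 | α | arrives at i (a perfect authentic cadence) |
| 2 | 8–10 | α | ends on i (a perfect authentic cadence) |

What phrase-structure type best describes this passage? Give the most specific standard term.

Both phrases have the same opening (α) and the same cadence (perfect authentic cadence): the second is a restatement, not a consequent, so this is a repeated phrase rather than a period.

repeated phrase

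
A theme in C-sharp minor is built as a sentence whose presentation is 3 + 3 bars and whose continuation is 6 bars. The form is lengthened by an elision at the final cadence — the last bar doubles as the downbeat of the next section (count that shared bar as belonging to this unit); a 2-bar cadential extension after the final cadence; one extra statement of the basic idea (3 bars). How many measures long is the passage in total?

17 measures

Basic sentence: 3 + 3 + 6 = 12 bars.
12 (basic form) + 2 (cadential extension) + 3 (extra statement) = 17.
The elision shares a bar with the next section but does not change this unit's count.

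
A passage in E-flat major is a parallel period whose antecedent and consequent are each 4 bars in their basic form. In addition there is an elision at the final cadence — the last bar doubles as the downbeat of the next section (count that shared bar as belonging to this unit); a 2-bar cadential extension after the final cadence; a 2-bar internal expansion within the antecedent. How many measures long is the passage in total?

Basic parallel period: 4 + 4 = 8 bars.
8 (basic form) + 2 (cadential extension) + 2 (internal expansion) = 12.
The elision shares a bar with the next section but does not change this unit's count.

12 measures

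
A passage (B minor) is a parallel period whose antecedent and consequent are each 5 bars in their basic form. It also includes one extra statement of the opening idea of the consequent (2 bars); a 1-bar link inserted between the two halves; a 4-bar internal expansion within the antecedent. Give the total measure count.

Basic parallel period: 5 + 5 = 10 bars.
10 (basic form) + 2 (extra statement) + 1 (link) + 4 (internal expansion) = 17.

17 measures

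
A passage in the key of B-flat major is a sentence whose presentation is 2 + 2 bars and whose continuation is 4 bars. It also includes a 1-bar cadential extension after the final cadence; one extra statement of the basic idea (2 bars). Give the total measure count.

11 measures

Basic sentence: 2 + 2 + 4 = 8 bars.
8 (basic form) + 1 (cadential extension) + 2 (extra statement) = 11.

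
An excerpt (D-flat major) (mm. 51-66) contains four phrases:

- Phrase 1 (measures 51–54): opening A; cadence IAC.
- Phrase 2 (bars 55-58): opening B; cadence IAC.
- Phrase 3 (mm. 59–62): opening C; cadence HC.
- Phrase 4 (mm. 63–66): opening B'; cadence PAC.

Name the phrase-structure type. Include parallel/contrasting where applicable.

contrasting double period

Four phrases in two halves: the first half (measures 51-58) ends with an imperfect authentic cadence, the second (measures 59–66) with a perfect authentic cadence — a large antecedent–consequent pair, i.e. a double period.
Phrase 3 begins with different material from phrase 1, making it contrasting.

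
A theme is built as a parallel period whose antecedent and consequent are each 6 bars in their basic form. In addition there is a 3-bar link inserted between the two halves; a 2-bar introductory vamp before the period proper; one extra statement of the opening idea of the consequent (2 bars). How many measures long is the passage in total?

Basic parallel period: 6 + 6 = 12 bars.
12 (basic form) + 3 (link) + 2 (introduction) + 2 (extra statement) = 19.

19 measures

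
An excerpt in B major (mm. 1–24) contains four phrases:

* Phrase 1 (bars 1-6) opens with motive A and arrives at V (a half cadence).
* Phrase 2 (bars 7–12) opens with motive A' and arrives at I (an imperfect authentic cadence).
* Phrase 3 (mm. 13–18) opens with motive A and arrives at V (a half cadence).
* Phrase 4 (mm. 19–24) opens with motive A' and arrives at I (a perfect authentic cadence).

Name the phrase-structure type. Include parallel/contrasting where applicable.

parallel double period

Four phrases in two halves: the first half (measures 1-12) ends with an imperfect authentic cadence, the second (measures 13–24) with a perfect authentic cadence — a large antecedent–consequent pair, i.e. a double period.
Phrase 3 begins with the same material as phrase 1, making it parallel.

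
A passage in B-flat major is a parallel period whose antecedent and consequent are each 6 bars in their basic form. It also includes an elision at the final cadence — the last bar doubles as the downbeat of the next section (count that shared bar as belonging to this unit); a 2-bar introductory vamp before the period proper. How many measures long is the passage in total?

Basic parallel period: 6 + 6 = 12 bars.
12 (basic form) + 2 (introduction) = 14.
The elision shares a bar with the next section but does not change this unit's count.

14 measures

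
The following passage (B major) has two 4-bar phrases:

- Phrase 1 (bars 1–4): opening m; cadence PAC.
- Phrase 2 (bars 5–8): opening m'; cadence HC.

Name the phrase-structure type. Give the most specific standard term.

The second phrase closes with a half cadence, which is not stronger than the first phrase's perfect authentic cadence; without a weak→strong cadential pair there is no antecedent–consequent relationship, so this is a phrase group rather than a period.

phrase group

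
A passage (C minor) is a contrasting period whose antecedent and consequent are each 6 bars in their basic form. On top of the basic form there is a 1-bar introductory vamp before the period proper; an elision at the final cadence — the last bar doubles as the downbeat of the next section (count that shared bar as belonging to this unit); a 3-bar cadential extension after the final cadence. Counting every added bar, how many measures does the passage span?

16 measures

Basic contrasting period: 6 + 6 = 12 bars.
12 (basic form) + 1 (introduction) + 3 (cadential extension) = 16.
The elision shares a bar with the next section but does not change this unit's count.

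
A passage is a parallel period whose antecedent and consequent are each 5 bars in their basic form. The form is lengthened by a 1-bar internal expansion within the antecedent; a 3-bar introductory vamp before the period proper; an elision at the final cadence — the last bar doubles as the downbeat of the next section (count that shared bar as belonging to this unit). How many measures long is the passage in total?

14 measures

Basic parallel period: 5 + 5 = 10 bars.
10 (basic form) + 1 (internal expansion) + 3 (introduction) = 14.
The elision shares a bar with the next section but does not change this unit's count.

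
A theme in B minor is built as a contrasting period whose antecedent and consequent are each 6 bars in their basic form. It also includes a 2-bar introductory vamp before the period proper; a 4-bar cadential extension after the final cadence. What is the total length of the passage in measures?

18 measures

Basic contrasting period: 6 + 6 = 12 bars.
12 (basic form) + 2 (introduction) + 4 (cadential extension) = 18.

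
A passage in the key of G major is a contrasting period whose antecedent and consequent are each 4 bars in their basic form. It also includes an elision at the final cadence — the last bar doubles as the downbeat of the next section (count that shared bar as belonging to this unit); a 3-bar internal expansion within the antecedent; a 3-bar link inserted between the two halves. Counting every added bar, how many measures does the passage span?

Basic contrasting period: 4 + 4 = 8 bars.
8 (basic form) + 3 (internal expansion) + 3 (link) = 14.
The elision shares a bar with the next section but does not change this unit's count.

14 measures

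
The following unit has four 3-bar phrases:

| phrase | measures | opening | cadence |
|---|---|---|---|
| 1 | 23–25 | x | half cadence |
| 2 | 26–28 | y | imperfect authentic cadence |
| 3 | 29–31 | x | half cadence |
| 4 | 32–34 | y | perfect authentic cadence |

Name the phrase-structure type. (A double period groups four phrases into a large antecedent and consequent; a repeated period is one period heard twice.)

parallel double period

Four phrases in two halves: the first half (measures 23–28) ends with an imperfect authentic cadence, the second (mm. 29-34) with a perfect authentic cadence — a large antecedent–consequent pair, i.e. a double period.
Phrase 3 begins with the same material as phrase 1, making it parallel.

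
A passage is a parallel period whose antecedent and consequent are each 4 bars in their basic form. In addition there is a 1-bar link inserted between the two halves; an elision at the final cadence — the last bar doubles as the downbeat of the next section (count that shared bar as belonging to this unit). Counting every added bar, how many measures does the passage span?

Basic parallel period: 4 + 4 = 8 bars.
8 (basic form) + 1 (link) = 9.
The elision shares a bar with the next section but does not change this unit's count.

9 measures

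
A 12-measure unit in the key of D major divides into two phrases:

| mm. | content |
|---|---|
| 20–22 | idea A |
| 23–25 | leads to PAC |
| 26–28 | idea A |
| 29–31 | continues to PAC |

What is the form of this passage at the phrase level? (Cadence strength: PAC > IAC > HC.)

repeated phrase

Both phrases have the same opening (A) and the same cadence (perfect authentic cadence): the second is a restatement, not a consequent, so this is a repeated phrase rather than a period.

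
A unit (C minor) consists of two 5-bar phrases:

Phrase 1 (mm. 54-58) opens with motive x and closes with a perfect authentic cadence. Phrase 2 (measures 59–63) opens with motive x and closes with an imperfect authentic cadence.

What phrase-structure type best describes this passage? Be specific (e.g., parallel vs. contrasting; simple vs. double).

The second phrase closes with an imperfect authentic cadence, which is not stronger than the first phrase's perfect authentic cadence; without a weak→strong cadential pair there is no antecedent–consequent relationship, so this is a phrase group rather than a period.

phrase group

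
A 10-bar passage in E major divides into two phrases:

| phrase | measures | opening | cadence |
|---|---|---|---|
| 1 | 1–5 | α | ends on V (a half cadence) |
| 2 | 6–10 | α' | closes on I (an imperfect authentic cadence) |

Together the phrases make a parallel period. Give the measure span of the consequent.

The phrase ending with the weaker cadence (half cadence) is the antecedent; the one ending more conclusively (imperfect authentic cadence) is the consequent. The consequent is measures 6–10.

measures 6–10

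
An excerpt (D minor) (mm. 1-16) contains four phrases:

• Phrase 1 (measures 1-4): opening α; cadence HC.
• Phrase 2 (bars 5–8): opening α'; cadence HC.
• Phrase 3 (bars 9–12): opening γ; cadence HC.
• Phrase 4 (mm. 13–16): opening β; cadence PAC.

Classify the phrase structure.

contrasting double period

Four phrases in two halves: the first half (measures 1–8) ends with a half cadence, the second (measures 9–16) with a perfect authentic cadence — a large antecedent–consequent pair, i.e. a double period.
Phrase 3 begins with different material from phrase 1, making it contrasting.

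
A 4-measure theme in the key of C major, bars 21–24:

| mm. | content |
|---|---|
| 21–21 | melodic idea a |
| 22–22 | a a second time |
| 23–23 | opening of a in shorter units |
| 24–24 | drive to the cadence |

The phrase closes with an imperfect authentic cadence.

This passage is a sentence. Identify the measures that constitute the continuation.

measures 23–24

After the presentation (mm. 21–22), the continuation covers the fragmentation through the cadence: measures 23–24.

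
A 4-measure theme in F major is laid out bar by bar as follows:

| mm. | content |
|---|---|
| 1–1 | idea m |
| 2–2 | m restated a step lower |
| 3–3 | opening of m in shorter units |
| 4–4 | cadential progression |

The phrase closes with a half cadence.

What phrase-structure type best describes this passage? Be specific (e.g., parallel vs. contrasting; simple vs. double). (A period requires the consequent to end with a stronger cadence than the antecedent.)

Basic idea (m. 1) + its repetition (m. 2) form the presentation; fragmentation and cadence (measures 3–4) form the continuation — the 4-bar whole is a sentence.

sentence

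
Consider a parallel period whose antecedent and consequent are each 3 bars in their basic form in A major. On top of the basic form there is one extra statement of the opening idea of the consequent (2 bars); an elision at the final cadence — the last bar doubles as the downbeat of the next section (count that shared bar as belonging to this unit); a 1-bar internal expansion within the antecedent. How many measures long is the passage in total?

Basic parallel period: 3 + 3 = 6 bars.
6 (basic form) + 2 (extra statement) + 1 (internal expansion) = 9.
The elision shares a bar with the next section but does not change this unit's count.

9 measures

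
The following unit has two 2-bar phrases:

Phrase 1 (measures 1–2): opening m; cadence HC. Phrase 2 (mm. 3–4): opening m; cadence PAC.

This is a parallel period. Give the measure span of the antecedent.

The phrase ending with the weaker cadence (half cadence) is the antecedent; the one ending more conclusively (perfect authentic cadence) is the consequent. The antecedent is measures 1–2.

measures 1–2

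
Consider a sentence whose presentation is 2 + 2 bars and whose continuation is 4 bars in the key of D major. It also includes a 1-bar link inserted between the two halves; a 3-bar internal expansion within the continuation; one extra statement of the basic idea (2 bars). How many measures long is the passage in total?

Basic sentence: 2 + 2 + 4 = 8 bars.
8 (basic form) + 1 (link) + 3 (internal expansion) + 2 (extra statement) = 14.

14 measures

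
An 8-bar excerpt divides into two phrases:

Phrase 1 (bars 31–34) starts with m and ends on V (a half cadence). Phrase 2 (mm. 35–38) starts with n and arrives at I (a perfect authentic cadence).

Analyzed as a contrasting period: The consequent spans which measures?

The antecedent is the phrase ending with the weaker cadence (half cadence, phrase 1) and the consequent the one ending more conclusively (perfect authentic cadence, phrase 2); the consequent is mm. 35-38.

measures 35–38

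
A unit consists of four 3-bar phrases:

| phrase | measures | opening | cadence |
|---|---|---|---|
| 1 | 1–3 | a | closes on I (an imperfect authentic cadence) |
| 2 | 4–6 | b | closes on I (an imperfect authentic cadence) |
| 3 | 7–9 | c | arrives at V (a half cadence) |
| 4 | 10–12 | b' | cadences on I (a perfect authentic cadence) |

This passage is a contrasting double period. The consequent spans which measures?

In a double period the four phrases pair into a large antecedent (phrases 1–2, ending imperfect authentic cadence) and a large consequent (phrases 3–4, ending perfect authentic cadence). The consequent spans mm. 7–12.

measures 7–12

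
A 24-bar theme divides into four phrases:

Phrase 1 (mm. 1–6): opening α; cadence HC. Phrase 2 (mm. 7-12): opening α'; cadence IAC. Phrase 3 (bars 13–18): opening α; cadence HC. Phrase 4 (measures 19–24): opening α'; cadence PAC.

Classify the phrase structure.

Four phrases in two halves: the first half (measures 1-12) ends with an imperfect authentic cadence, the second (measures 13-24) with a perfect authentic cadence — a large antecedent–consequent pair, i.e. a double period.
Phrase 3 begins with the same material as phrase 1, making it parallel.

parallel double period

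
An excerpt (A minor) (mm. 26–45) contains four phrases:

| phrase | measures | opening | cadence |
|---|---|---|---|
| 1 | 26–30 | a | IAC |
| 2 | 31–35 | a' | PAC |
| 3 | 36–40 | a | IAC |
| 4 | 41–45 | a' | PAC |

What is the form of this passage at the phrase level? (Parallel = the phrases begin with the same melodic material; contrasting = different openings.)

repeated period

The cadence pattern IAC–PAC–IAC–PAC is weak–strong twice, and phrases 3–4 restate phrases 1–2: a period heard twice, not a double period (which would end weakly at phrase 2).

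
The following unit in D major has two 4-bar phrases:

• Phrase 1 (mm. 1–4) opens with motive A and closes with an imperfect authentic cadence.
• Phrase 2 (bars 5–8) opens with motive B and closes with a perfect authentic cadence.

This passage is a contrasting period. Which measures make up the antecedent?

The antecedent is the phrase ending with the weaker cadence (imperfect authentic cadence, phrase 1) and the consequent the one ending more conclusively (perfect authentic cadence, phrase 2); the antecedent is measures 1–4.

measures 1–4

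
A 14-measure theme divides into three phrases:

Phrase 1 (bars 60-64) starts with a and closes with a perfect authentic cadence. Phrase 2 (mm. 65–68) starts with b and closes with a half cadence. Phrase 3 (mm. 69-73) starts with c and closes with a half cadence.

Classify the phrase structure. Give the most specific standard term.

phrase group

The final phrase closes with a half cadence, which is not stronger than the preceding half cadence; the 3 phrases lack an overall antecedent–consequent design and so form a phrase group.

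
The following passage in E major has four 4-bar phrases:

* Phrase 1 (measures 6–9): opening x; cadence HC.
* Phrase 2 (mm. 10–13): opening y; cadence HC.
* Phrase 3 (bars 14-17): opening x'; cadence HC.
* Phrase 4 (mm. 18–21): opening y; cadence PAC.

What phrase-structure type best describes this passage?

parallel double period

Four phrases in two halves: the first half (measures 6–13) ends with a half cadence, the second (mm. 14–21) with a perfect authentic cadence — a large antecedent–consequent pair, i.e. a double period.
Phrase 3 begins with the same material as phrase 1, making it parallel.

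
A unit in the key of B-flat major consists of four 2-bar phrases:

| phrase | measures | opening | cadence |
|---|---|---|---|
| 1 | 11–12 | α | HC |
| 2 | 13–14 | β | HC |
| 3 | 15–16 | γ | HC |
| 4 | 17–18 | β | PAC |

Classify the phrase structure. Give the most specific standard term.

contrasting double period

Four phrases in two halves: the first half (measures 11–14) ends with a half cadence, the second (bars 15-18) with a perfect authentic cadence — a large antecedent–consequent pair, i.e. a double period.
Phrase 3 begins with different material from phrase 1, making it contrasting.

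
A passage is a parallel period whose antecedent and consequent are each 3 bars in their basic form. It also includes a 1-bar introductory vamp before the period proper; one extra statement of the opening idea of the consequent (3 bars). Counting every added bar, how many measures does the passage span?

Basic parallel period: 3 + 3 = 6 bars.
6 (basic form) + 1 (introduction) + 3 (extra statement) = 10.

10 measures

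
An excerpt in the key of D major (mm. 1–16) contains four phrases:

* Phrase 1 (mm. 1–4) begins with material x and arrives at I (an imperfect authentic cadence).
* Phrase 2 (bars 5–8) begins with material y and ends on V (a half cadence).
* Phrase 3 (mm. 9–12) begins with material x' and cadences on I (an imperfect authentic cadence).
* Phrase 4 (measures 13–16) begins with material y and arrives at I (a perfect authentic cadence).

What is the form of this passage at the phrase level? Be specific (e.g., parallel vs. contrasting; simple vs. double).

parallel double period

Four phrases in two halves: the first half (mm. 1–8) ends with a half cadence, the second (measures 9–16) with a perfect authentic cadence — a large antecedent–consequent pair, i.e. a double period.
Phrase 3 begins with the same material as phrase 1, making it parallel.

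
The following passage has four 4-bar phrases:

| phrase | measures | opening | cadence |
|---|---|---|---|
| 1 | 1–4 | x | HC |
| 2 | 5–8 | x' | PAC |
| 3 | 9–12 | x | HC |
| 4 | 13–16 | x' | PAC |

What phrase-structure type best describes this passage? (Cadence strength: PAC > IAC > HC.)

repeated period

The cadence pattern HC–PAC–HC–PAC is weak–strong twice, and phrases 3–4 restate phrases 1–2: a period heard twice, not a double period (which would end weakly at phrase 2).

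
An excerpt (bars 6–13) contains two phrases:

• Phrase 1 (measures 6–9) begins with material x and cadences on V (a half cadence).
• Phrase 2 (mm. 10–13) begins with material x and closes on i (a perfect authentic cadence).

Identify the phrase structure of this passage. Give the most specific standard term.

parallel period

Phrase 1 ends with a half cadence (weaker) and phrase 2 with a perfect authentic cadence (stronger): antecedent + consequent = a period.
The two phrases open with the same material (x / x), so the period is parallel.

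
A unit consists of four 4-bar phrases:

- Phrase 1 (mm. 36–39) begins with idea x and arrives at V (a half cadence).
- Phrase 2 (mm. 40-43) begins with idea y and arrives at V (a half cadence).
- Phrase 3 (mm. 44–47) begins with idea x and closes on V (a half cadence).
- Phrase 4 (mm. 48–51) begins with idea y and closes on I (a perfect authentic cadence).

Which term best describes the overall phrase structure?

Four phrases in two halves: the first half (mm. 36–43) ends with a half cadence, the second (mm. 44–51) with a perfect authentic cadence — a large antecedent–consequent pair, i.e. a double period.
Phrase 3 begins with the same material as phrase 1, making it parallel.

parallel double period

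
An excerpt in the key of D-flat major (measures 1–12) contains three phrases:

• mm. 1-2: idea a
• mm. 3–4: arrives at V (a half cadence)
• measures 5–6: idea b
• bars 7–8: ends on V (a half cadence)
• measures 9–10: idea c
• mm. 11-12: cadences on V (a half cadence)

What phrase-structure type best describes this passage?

phrase group

The final phrase closes with a half cadence, which is not stronger than the preceding half cadence; the 3 phrases lack an overall antecedent–consequent design and so form a phrase group.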